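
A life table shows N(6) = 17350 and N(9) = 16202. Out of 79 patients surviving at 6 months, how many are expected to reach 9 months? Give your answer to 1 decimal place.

73.8

The relevant probability is 16202/17350 = 0.933833.
Expected number = 79 × 0.933833 = 73.8.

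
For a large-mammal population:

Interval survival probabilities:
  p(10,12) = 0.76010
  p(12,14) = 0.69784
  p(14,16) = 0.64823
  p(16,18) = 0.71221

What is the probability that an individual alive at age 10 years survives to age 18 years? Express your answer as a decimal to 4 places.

P(survive 10→18) = 0.76010 × 0.69784 × 0.64823 × 0.71221.
= 0.244886.

0.2449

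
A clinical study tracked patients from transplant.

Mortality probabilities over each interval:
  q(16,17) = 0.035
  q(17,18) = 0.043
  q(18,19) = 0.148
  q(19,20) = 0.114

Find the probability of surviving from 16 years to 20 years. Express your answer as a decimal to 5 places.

0.69713

Chaining the interval survival probabilities: (1 − 0.035) × (1 − 0.043) × (1 − 0.148) × (1 − 0.114).
= 0.965 × 0.957 × 0.852 × 0.886 = 0.697128.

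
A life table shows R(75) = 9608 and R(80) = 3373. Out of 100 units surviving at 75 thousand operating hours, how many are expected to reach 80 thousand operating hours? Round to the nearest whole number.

35

The relevant probability is 3373/9608 = 0.351062.
Expected number = 100 × 0.351062 = 35.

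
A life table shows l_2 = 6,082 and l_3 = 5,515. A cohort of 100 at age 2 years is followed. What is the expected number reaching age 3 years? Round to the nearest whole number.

91

The relevant probability is 5,515/6,082 = 0.906774.
Expected number = 100 × 0.906774 = 91.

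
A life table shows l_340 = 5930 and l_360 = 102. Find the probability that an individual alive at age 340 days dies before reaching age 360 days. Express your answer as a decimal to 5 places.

P(die before 360 | alive at 340) = 1 − l_360/l_340 = 1 − 102/5930 = (5828)/5930 = 0.982799.

0.98280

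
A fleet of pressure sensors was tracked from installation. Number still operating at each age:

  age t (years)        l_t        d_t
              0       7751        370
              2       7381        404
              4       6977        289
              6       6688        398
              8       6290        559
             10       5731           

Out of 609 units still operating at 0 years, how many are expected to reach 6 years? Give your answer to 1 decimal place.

The relevant probability is 6688/7751 = 0.862856.
Expected number = 609 × 0.862856 = 525.5.

525.5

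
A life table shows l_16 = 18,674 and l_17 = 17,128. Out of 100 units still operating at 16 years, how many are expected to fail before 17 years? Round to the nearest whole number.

8

The relevant probability is 1 − 17,128/18,674 = 0.082789.
Expected number = 100 × 0.082789 = 8.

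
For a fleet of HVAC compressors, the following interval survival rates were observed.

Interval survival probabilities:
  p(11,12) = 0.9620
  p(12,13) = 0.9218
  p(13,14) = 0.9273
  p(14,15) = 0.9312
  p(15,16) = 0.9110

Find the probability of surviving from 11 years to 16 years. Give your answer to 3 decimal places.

P(survive 11→16) = 0.9620 × 0.9218 × 0.9273 × 0.9312 × 0.9110.
= 0.697579.

0.698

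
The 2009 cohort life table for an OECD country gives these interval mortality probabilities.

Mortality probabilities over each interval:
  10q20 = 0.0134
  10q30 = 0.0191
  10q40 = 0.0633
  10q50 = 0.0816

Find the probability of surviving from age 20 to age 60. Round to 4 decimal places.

0.8325

40p20 = (1 − 0.0134) × (1 − 0.0191) × (1 − 0.0633) × (1 − 0.0816).
= 0.9866 × 0.9809 × 0.9367 × 0.9184 = 0.832527.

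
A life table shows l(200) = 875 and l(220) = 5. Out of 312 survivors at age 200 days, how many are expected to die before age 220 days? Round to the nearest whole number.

310

The relevant probability is 1 − 5/875 = 0.994286.
Expected number = 312 × 0.994286 = 310.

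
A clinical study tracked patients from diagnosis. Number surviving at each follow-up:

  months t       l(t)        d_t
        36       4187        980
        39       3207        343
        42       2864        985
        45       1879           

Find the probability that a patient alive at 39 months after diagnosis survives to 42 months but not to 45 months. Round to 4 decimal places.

0.3071

This is the probability of reaching 42 but not 45, conditional on being alive at 39: (l(42) − l(45)) / l(39).
= (2864 − 1879) / 3207 = 985 / 3207 = 0.307141.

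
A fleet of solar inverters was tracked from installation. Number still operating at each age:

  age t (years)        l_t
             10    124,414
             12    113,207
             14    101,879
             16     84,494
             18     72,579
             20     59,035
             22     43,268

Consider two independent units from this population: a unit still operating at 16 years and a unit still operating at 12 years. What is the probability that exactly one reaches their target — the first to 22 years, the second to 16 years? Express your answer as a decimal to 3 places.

p₁ = l_22/l_16 = 43,268/84,494 = 0.512084; p₂ = l_16/l_12 = 84,494/113,207 = 0.746367.
P(exactly one) = p₁(1−p₂) + (1−p₁)p₂ = 0.129881 + 0.364164 = 0.494046.

0.494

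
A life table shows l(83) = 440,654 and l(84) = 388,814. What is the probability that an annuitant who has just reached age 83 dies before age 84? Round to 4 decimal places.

0.1176

P(die before 84 | alive at 83) = 1 − l(84)/l(83) = 1 − 388,814/440,654 = (51,840)/440,654 = 0.117643.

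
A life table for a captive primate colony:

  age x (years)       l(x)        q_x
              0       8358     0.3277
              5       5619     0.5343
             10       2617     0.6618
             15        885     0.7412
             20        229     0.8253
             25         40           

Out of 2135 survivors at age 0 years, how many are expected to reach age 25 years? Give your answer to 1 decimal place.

The relevant probability is 40/8358 = 0.004786.
Expected number = 2135 × 0.004786 = 10.2.

10.2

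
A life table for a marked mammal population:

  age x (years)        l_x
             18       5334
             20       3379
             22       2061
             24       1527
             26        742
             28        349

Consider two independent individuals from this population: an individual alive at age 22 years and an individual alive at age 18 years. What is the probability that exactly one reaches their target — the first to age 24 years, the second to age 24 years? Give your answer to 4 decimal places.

0.6030

p₁ = l_24/l_22 = 1527/2061 = 0.740902; p₂ = l_24/l_18 = 1527/5334 = 0.286277.
P(exactly one) = p₁(1−p₂) + (1−p₁)p₂ = 0.528799 + 0.074174 = 0.602973.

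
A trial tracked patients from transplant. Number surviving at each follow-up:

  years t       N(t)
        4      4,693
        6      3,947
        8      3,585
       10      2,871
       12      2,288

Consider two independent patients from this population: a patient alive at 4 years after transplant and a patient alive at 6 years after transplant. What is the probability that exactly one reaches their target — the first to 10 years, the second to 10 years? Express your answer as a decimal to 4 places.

0.4492

p₁ = N(10)/N(4) = 2,871/4,693 = 0.611762; p₂ = N(10)/N(6) = 2,871/3,947 = 0.727388.
P(exactly one) = p₁(1−p₂) + (1−p₁)p₂ = 0.166774 + 0.282400 = 0.449173.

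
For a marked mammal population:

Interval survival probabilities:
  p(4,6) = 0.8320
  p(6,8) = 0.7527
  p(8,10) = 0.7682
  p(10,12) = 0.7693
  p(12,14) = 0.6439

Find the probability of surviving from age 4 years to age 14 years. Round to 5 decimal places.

Survival from 4 to 14 is the product of surviving each interval: 0.8320 × 0.7527 × 0.7682 × 0.7693 × 0.6439.
= 0.238305.

0.23831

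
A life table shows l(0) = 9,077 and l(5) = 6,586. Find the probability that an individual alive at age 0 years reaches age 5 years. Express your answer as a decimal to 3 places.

0.726

The conditional survival probability is l(5)/l(0) = 6,586/9,077 = 0.725570.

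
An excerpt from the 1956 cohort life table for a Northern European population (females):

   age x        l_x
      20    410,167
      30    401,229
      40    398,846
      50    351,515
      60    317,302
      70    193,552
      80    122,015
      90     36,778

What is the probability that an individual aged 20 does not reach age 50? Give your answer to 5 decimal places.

P(die before 50 | alive at 20) = 1 − l_50/l_20 = 1 − 351,515/410,167 = (58,652)/410,167 = 0.142995.

0.14300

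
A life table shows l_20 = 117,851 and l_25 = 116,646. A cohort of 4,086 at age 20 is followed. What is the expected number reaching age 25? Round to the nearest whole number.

The relevant probability is 116,646/117,851 = 0.989775.
Expected number = 4,086 × 0.989775 = 4044.

4044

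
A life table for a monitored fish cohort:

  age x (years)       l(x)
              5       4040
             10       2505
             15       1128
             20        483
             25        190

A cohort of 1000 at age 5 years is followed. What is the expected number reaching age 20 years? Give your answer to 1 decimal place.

The relevant probability is 483/4040 = 0.119554.
Expected number = 1000 × 0.119554 = 119.6.

119.6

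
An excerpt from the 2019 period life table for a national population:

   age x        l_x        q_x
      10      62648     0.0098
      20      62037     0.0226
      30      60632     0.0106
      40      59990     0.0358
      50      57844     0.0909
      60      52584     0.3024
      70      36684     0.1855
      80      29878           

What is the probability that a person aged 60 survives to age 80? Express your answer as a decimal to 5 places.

0.56820

The conditional survival probability is l_80/l_60 = 29878/52584 = 0.568196.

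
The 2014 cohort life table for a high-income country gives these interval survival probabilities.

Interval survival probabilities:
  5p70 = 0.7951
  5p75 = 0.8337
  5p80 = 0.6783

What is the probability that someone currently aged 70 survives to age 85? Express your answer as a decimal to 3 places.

Chaining the interval survival probabilities: 0.7951 × 0.8337 × 0.6783.
= 0.449628.

0.450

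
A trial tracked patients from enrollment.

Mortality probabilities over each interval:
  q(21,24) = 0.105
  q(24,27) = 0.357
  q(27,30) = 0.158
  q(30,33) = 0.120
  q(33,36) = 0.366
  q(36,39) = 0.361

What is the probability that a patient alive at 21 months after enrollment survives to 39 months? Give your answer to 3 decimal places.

Survival from 21 to 39 is the product of surviving each interval: (1 − 0.105) × (1 − 0.357) × (1 − 0.158) × (1 − 0.120) × (1 − 0.366) × (1 − 0.361).
= 0.895 × 0.643 × 0.842 × 0.880 × 0.634 × 0.639 = 0.172750.

0.173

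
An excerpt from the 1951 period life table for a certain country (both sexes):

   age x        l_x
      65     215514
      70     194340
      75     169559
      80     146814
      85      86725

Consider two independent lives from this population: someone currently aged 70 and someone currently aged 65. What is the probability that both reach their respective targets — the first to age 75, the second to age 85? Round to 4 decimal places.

p₁ = l_75/l_70 = 169559/194340 = 0.872486; p₂ = l_85/l_65 = 86725/215514 = 0.402410.
P(both) = p₁ × p₂ = 0.872486 × 0.402410 = 0.351097.

0.3511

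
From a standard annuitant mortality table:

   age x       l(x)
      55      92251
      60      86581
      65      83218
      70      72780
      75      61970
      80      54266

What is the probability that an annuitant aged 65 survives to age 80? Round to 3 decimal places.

The conditional survival probability is l(80)/l(65) = 54266/83218 = 0.652094.

0.652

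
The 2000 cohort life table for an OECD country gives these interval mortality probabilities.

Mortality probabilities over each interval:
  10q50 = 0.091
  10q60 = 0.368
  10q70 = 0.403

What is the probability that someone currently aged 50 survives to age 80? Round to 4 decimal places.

0.3430

Chaining the interval survival probabilities: (1 − 0.091) × (1 − 0.368) × (1 − 0.403).
= 0.909 × 0.632 × 0.597 = 0.342969.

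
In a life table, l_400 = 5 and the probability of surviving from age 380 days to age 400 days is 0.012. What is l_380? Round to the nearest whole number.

417

l_380 = l_400 / p = 5 / 0.012 = 417.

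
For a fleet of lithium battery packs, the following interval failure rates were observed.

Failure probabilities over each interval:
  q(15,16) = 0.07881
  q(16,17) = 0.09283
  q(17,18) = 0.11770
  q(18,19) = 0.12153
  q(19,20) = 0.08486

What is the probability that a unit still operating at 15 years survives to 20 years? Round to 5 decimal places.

0.59275

Survival from 15 to 20 is the product of surviving each interval: (1 − 0.07881) × (1 − 0.09283) × (1 − 0.11770) × (1 − 0.12153) × (1 − 0.08486).
= 0.92119 × 0.90717 × 0.88230 × 0.87847 × 0.91514 = 0.592746.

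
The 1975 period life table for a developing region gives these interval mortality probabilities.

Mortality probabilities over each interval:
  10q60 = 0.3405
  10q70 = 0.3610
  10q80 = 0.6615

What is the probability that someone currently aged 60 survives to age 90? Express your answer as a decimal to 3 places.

The overall survival probability is (1 − 0.3405) × (1 − 0.3610) × (1 − 0.6615).
= 0.6595 × 0.6390 × 0.3385 = 0.142651.

0.143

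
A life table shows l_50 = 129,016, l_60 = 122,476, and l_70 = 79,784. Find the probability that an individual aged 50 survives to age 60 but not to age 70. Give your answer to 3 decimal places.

0.331

We want 10|10q50 = (l_60 − l_70)/l_50.
This is the probability of reaching 60 but not 70, conditional on being alive at 50: (l_60 − l_70) / l_50.
= (122,476 − 79,784) / 129,016 = 42,692 / 129,016 = 0.330905.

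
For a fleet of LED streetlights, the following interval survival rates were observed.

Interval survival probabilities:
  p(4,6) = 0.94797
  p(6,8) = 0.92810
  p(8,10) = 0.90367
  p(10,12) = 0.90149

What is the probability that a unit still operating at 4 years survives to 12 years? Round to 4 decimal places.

0.7167

The overall survival probability is 0.94797 × 0.92810 × 0.90367 × 0.90149.
= 0.716738.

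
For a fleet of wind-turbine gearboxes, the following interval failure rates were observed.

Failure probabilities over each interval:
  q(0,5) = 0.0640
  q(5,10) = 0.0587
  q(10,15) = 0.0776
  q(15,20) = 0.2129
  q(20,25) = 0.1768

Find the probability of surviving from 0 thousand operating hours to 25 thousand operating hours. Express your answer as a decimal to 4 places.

0.5266

P(survive 0→25) = (1 − 0.0640) × (1 − 0.0587) × (1 − 0.0776) × (1 − 0.2129) × (1 − 0.1768).
= 0.9360 × 0.9413 × 0.9224 × 0.7871 × 0.8232 = 0.526573.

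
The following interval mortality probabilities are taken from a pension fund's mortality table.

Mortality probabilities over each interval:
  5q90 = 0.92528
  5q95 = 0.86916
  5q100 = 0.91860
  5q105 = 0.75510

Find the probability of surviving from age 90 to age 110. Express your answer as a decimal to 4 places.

Survival from 90 to 110 is the product of surviving each interval: (1 − 0.92528) × (1 − 0.86916) × (1 − 0.91860) × (1 − 0.75510).
= 0.07472 × 0.13084 × 0.08140 × 0.24490 = 0.000195.

0.0002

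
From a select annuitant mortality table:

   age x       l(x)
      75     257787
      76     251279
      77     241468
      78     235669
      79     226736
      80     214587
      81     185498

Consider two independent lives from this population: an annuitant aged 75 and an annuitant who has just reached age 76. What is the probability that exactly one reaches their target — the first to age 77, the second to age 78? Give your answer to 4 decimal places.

0.1176

p₁ = l(77)/l(75) = 241468/257787 = 0.936696; p₂ = l(78)/l(76) = 235669/251279 = 0.937878.
P(exactly one) = p₁(1−p₂) + (1−p₁)p₂ = 0.058189 + 0.059371 = 0.117561.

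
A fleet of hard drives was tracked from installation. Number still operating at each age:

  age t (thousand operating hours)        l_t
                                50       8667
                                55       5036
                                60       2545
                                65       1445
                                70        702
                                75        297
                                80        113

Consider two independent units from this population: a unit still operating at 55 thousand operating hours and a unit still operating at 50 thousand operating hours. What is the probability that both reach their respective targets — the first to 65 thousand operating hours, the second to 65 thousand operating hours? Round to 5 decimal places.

p₁ = l_65/l_55 = 1445/5036 = 0.286934; p₂ = l_65/l_50 = 1445/8667 = 0.166724.
P(both) = p₁ × p₂ = 0.286934 × 0.166724 = 0.047839.

0.04784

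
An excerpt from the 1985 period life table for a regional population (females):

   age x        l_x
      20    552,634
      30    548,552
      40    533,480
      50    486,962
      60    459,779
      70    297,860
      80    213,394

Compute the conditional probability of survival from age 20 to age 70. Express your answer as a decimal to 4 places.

0.5390

We want 50p20 = l_70/l_20.
The conditional survival probability is l_70/l_20 = 297,860/552,634 = 0.538982.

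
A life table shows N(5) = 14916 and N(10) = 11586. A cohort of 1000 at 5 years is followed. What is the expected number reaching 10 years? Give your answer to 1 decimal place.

776.7

The relevant probability is 11586/14916 = 0.776750.
Expected number = 1000 × 0.776750 = 776.7.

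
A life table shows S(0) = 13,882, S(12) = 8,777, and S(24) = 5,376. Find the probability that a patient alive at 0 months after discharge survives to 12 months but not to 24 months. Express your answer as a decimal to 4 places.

This is the probability of reaching 12 but not 24, conditional on being alive at 0: (S(12) − S(24)) / S(0).
= (8,777 − 5,376) / 13,882 = 3,401 / 13,882 = 0.244994.

0.2450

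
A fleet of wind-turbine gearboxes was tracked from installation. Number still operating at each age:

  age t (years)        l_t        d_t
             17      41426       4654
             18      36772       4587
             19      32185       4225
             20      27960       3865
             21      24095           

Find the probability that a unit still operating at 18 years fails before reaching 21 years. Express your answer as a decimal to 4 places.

0.3447

P(fail before 21 | operational at 18) = 1 − l_21/l_18 = 1 − 24095/36772 = (12677)/36772 = 0.344746.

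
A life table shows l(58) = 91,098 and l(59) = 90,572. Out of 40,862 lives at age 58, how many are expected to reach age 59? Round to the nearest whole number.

40626

The relevant probability is 90,572/91,098 = 0.994226.
Expected number = 40,862 × 0.994226 = 40626.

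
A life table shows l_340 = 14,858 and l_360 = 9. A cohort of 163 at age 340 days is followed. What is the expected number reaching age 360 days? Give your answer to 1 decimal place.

0.1

The relevant probability is 9/14,858 = 0.000606.
Expected number = 163 × 0.000606 = 0.1.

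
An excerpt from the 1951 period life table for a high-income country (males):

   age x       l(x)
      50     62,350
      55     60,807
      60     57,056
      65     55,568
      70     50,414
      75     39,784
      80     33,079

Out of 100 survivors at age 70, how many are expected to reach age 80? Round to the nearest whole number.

The relevant probability is 33,079/50,414 = 0.656147.
Expected number = 100 × 0.656147 = 66.

66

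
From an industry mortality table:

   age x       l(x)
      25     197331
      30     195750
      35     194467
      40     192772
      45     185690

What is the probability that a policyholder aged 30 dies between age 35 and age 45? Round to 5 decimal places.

This is the probability of reaching 35 but not 45, conditional on being alive at 30: (l(35) − l(45)) / l(30).
= (194467 − 185690) / 195750 = 8777 / 195750 = 0.044838.

0.04484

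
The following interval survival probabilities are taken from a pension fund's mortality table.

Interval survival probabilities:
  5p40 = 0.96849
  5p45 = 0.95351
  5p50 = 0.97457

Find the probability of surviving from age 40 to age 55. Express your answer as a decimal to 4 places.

0.9000

15p40 = 0.96849 × 0.95351 × 0.97457.
= 0.899981.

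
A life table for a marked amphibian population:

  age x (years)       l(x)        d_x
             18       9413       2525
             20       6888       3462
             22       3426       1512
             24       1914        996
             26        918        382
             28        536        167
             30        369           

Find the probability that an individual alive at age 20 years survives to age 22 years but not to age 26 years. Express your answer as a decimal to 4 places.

0.3641

This is the probability of reaching 22 but not 26, conditional on being alive at 20: (l(22) − l(26)) / l(20).
= (3426 − 918) / 6888 = 2508 / 6888 = 0.364111.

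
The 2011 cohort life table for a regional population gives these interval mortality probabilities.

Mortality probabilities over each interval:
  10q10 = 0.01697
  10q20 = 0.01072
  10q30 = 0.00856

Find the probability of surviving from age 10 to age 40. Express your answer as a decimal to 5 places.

0.96417

Survival from 10 to 40 is the product of surviving each interval: (1 − 0.01697) × (1 − 0.01072) × (1 − 0.00856).
= 0.98303 × 0.98928 × 0.99144 = 0.964167.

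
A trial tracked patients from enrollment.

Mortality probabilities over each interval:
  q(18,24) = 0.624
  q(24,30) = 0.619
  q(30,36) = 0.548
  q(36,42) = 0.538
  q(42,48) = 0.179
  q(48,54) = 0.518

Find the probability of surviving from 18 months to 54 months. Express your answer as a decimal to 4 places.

Chaining the interval survival probabilities: (1 − 0.624) × (1 − 0.619) × (1 − 0.548) × (1 − 0.538) × (1 − 0.179) × (1 − 0.518).
= 0.376 × 0.381 × 0.452 × 0.462 × 0.821 × 0.482 = 0.011838.

0.0118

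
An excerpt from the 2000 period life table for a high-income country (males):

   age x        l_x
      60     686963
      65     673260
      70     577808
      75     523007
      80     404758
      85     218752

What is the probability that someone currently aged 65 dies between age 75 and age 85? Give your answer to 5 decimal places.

0.45191

We want 10|10q65 = (l_75 − l_85)/l_65.
This is the probability of reaching 75 but not 85, conditional on being alive at 65: (l_75 − l_85) / l_65.
= (523007 − 218752) / 673260 = 304255 / 673260 = 0.451913.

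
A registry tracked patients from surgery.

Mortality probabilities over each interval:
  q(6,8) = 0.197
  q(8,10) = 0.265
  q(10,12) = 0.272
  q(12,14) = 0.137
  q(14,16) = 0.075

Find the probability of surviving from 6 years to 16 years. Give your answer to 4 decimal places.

P(survive 6→16) = (1 − 0.197) × (1 − 0.265) × (1 − 0.272) × (1 − 0.137) × (1 − 0.075).
= 0.803 × 0.735 × 0.728 × 0.863 × 0.925 = 0.342994.

0.3430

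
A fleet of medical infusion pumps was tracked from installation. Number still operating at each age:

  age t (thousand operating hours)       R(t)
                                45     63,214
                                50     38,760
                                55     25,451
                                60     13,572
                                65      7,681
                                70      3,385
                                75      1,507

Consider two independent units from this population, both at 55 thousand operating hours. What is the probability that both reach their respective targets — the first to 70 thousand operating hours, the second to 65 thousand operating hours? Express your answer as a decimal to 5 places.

0.04014

p₁ = R(70)/R(55) = 3,385/25,451 = 0.133001; p₂ = R(65)/R(55) = 7,681/25,451 = 0.301796.
P(both) = p₁ × p₂ = 0.133001 × 0.301796 = 0.040139.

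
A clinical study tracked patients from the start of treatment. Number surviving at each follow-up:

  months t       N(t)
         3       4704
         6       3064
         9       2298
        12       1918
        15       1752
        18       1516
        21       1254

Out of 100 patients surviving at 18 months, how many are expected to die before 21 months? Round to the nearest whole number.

The relevant probability is 1 − 1254/1516 = 0.172823.
Expected number = 100 × 0.172823 = 17.

17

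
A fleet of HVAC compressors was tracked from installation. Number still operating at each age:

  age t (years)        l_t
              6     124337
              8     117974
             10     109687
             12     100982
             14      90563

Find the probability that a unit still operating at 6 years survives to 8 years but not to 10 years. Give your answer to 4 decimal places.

0.0666

This is the probability of reaching 8 but not 10, conditional on being operational at 6: (l_8 − l_10) / l_6.
= (117974 − 109687) / 124337 = 8287 / 124337 = 0.066650.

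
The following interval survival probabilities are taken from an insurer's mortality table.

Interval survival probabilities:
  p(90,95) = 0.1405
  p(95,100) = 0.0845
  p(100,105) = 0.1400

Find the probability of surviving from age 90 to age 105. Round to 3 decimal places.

The overall survival probability is 0.1405 × 0.0845 × 0.1400.
= 0.001662.

0.002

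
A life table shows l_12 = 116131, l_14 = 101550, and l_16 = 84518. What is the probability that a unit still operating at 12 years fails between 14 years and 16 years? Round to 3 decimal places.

0.147

This is the probability of reaching 14 but not 16, conditional on being operational at 12: (l_14 − l_16) / l_12.
= (101550 − 84518) / 116131 = 17032 / 116131 = 0.146662.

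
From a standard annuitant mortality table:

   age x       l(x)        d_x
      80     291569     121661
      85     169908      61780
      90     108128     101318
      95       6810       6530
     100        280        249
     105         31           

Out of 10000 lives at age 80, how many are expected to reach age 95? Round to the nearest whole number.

234

The relevant probability is 6810/291569 = 0.023356.
Expected number = 10000 × 0.023356 = 234.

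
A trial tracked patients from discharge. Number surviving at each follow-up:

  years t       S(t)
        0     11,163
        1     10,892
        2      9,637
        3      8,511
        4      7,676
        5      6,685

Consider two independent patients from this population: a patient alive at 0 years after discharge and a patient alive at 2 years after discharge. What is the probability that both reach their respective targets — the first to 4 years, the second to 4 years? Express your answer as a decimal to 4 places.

p₁ = S(4)/S(0) = 7,676/11,163 = 0.687629; p₂ = S(4)/S(2) = 7,676/9,637 = 0.796513.
P(both) = p₁ × p₂ = 0.687629 × 0.796513 = 0.547705.

0.5477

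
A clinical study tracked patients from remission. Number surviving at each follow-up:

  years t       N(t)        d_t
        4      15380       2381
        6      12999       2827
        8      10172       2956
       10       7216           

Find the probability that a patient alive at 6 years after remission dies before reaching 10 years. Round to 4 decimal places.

P(die before 10 | alive at 6) = 1 − N(10)/N(6) = 1 − 7216/12999 = (5783)/12999 = 0.444880.

0.4449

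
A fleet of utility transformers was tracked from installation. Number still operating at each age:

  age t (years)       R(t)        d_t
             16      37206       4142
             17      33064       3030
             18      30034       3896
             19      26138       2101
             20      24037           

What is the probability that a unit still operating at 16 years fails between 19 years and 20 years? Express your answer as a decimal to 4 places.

0.0565

This is the probability of reaching 19 but not 20, conditional on being operational at 16: (R(19) − R(20)) / R(16).
= (26138 − 24037) / 37206 = 2101 / 37206 = 0.056469.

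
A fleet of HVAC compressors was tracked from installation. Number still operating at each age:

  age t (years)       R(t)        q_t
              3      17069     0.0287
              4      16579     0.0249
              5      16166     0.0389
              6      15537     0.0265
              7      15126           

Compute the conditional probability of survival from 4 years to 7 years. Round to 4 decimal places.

The conditional survival probability is R(7)/R(4) = 15126/16579 = 0.912359.

0.9124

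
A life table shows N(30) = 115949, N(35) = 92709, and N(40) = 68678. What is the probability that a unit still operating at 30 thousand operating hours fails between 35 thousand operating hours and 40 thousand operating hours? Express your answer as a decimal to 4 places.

0.2073

This is the probability of reaching 35 but not 40, conditional on being operational at 30: (N(35) − N(40)) / N(30).
= (92709 − 68678) / 115949 = 24031 / 115949 = 0.207255.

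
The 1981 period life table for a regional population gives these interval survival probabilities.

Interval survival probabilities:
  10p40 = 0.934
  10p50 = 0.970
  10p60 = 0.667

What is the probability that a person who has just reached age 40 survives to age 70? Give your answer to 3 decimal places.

30p40 = 0.934 × 0.970 × 0.667.
= 0.604289.

0.604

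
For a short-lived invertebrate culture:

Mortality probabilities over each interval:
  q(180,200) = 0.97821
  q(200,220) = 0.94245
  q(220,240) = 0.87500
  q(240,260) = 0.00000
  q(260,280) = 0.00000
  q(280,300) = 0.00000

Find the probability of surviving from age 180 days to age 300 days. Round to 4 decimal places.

0.0002

The overall survival probability is (1 − 0.97821) × (1 − 0.94245) × (1 − 0.87500) × (1 − 0.00000) × (1 − 0.00000) × (1 − 0.00000).
= 0.02179 × 0.05755 × 0.12500 × 1.00000 × 1.00000 × 1.00000 = 0.000157.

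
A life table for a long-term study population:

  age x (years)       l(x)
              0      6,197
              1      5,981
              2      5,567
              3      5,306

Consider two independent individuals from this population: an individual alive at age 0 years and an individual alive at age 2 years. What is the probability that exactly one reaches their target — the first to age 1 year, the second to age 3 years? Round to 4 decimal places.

p₁ = l(1)/l(0) = 5,981/6,197 = 0.965144; p₂ = l(3)/l(2) = 5,306/5,567 = 0.953117.
P(exactly one) = p₁(1−p₂) + (1−p₁)p₂ = 0.045249 + 0.033222 = 0.078471.

0.0785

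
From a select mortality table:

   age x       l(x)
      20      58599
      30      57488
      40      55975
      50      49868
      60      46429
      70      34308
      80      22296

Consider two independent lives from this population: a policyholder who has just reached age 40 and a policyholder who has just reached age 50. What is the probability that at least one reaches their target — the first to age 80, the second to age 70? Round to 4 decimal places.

0.8123

p₁ = l(80)/l(40) = 22296/55975 = 0.398321; p₂ = l(70)/l(50) = 34308/49868 = 0.687976.
P(at least one) = 1 − (1−p₁)(1−p₂) = 1 − 0.601679 × 0.312024 = 0.812262.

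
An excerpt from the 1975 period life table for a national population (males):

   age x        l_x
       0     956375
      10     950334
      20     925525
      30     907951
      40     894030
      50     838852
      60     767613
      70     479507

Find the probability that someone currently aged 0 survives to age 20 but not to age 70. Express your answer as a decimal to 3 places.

We want 20|50q0 = (l_20 − l_70)/l_0.
This is the probability of reaching 20 but not 70, conditional on being alive at 0: (l_20 − l_70) / l_0.
= (925525 − 479507) / 956375 = 446018 / 956375 = 0.466363.

0.466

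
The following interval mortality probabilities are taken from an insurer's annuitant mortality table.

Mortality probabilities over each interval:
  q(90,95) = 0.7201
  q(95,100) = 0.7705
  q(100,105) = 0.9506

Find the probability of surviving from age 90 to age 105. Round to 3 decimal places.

The overall survival probability is (1 − 0.7201) × (1 − 0.7705) × (1 − 0.9506).
= 0.2799 × 0.2295 × 0.0494 = 0.003173.

0.003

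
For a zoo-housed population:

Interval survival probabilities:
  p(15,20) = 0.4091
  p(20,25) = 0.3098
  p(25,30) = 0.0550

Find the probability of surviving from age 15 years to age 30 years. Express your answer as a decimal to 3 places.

0.007

The overall survival probability is 0.4091 × 0.3098 × 0.0550.
= 0.006971.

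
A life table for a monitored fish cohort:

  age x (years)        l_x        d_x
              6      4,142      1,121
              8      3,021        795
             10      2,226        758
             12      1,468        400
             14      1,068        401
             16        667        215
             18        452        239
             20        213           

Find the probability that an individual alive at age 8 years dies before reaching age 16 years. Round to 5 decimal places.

P(die before 16 | alive at 8) = 1 − l_16/l_8 = 1 − 667/3,021 = (2,354)/3,021 = 0.779212.

0.77921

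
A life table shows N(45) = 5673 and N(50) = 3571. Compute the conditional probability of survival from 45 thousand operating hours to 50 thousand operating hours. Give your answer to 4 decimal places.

0.6295

The conditional survival probability is N(50)/N(45) = 3571/5673 = 0.629473.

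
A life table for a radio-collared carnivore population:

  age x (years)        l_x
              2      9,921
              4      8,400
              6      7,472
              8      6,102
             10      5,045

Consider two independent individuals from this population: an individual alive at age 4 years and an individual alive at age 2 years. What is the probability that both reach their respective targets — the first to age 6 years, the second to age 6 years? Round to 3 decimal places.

p₁ = l_6/l_4 = 7,472/8,400 = 0.889524; p₂ = l_6/l_2 = 7,472/9,921 = 0.753150.
P(both) = p₁ × p₂ = 0.889524 × 0.753150 = 0.669945.

0.670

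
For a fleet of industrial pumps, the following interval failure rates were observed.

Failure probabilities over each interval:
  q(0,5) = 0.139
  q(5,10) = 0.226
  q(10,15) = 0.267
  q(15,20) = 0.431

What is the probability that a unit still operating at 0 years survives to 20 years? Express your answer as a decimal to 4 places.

Survival from 0 to 20 is the product of surviving each interval: (1 − 0.139) × (1 − 0.226) × (1 − 0.267) × (1 − 0.431).
= 0.861 × 0.774 × 0.733 × 0.569 = 0.277946.

0.2779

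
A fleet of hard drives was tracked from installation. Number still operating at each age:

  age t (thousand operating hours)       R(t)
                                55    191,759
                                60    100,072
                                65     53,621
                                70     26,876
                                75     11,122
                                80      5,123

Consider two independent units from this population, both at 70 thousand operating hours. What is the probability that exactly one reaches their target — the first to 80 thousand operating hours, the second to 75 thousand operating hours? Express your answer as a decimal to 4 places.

p₁ = R(80)/R(70) = 5,123/26,876 = 0.190616; p₂ = R(75)/R(70) = 11,122/26,876 = 0.413826.
P(exactly one) = p₁(1−p₂) + (1−p₁)p₂ = 0.111734 + 0.334944 = 0.446678.

0.4467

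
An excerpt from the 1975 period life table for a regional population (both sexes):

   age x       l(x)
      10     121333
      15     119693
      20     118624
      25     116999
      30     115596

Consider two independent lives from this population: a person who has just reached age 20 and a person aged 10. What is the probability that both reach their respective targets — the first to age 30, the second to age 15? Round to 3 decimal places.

p₁ = l(30)/l(20) = 115596/118624 = 0.974474; p₂ = l(15)/l(10) = 119693/121333 = 0.986483.
P(both) = p₁ × p₂ = 0.974474 × 0.986483 = 0.961302.

0.961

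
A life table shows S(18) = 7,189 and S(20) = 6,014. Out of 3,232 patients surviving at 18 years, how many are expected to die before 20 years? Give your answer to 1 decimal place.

The relevant probability is 1 − 6,014/7,189 = 0.163444.
Expected number = 3,232 × 0.163444 = 528.3.

528.3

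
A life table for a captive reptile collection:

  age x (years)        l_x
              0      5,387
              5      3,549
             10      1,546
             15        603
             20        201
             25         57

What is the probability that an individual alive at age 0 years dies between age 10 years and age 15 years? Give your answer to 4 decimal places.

This is the probability of reaching 10 but not 15, conditional on being alive at 0: (l_10 − l_15) / l_0.
= (1,546 − 603) / 5,387 = 943 / 5,387 = 0.175051.

0.1751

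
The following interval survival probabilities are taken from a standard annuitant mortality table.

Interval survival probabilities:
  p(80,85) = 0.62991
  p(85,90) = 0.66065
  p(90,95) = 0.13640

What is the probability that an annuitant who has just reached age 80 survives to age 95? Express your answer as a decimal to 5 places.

The overall survival probability is 0.62991 × 0.66065 × 0.13640.
= 0.056763.

0.05676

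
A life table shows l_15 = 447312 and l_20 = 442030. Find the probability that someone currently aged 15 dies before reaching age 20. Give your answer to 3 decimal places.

0.012

P(die before 20 | alive at 15) = 1 − l_20/l_15 = 1 − 442030/447312 = (5282)/447312 = 0.011808.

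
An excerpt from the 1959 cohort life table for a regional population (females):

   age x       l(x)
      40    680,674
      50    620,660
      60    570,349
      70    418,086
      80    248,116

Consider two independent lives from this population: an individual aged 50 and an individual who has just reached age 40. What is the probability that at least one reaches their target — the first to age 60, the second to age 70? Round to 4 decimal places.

0.9687

p₁ = l(60)/l(50) = 570,349/620,660 = 0.918940; p₂ = l(70)/l(40) = 418,086/680,674 = 0.614224.
P(at least one) = 1 − (1−p₁)(1−p₂) = 1 − 0.081060 × 0.385776 = 0.968729.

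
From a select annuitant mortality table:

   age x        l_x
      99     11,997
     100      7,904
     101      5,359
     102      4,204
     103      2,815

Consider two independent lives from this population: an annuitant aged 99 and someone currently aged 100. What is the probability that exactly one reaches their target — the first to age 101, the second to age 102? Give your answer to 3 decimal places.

0.503

p₁ = l_101/l_99 = 5,359/11,997 = 0.446695; p₂ = l_102/l_100 = 4,204/7,904 = 0.531883.
P(exactly one) = p₁(1−p₂) + (1−p₁)p₂ = 0.209106 + 0.294294 = 0.503399.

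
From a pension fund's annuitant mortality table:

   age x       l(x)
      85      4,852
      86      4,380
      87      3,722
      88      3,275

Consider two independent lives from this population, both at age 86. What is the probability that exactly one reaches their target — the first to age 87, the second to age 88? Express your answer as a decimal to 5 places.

p₁ = l(87)/l(86) = 3,722/4,380 = 0.849772; p₂ = l(88)/l(86) = 3,275/4,380 = 0.747717.
P(exactly one) = p₁(1−p₂) + (1−p₁)p₂ = 0.214383 + 0.112328 = 0.326711.

0.32671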